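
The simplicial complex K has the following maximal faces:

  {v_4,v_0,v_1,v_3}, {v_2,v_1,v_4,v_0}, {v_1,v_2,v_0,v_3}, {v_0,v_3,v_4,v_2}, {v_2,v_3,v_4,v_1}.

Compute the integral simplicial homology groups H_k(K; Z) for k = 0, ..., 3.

Order the vertices as v_0 < v_1 < v_2 < v_3 < v_4. Listing each simplex with vertices in this order, K has dimension 3 with simplices:

  0-simplices (5): [v_0], [v_1], [v_2], [v_3], [v_4]
  1-simplices (10): [v_0,v_1], [v_0,v_2], [v_0,v_3], [v_0,v_4], [v_1,v_2], [v_1,v_3], [v_1,v_4], [v_2,v_3], [v_2,v_4], [v_3,v_4]
  2-simplices (10): [v_0,v_1,v_2], [v_0,v_1,v_3], [v_0,v_1,v_4], [v_0,v_2,v_3], [v_0,v_2,v_4], [v_0,v_3,v_4], [v_1,v_2,v_3], [v_1,v_2,v_4], [v_1,v_3,v_4], [v_2,v_3,v_4]
  3-simplices (5): [v_0,v_1,v_2,v_3], [v_0,v_1,v_2,v_4], [v_0,v_1,v_3,v_4], [v_0,v_2,v_3,v_4], [v_1,v_2,v_3,v_4]

giving chain groups C_0 ≅ Z^5, C_1 ≅ Z^10, C_2 ≅ Z^10, C_3 ≅ Z^5.

∂_1: C_1 → C_0 is given by ∂[p,q] = [q] − [p]. For instance
  ∂[v_2,v_3] = [v_3] − [v_2].
This gives a 5×10 integer matrix of rank 4; reducing to Smith normal form yields diagonal entries (1,1,1,1).

∂_2: C_2 → C_1 acts by ∂[p,q,r] = [q,r] − [p,r] + [p,q]. For instance
  ∂[v_1,v_2,v_3] = [v_2,v_3] − [v_1,v_3] + [v_1,v_2],
  ∂[v_2,v_3,v_4] = [v_3,v_4] − [v_2,v_4] + [v_2,v_3].
The resulting 10×10 matrix has rank 6, and its Smith normal form has invariant factors (1,1,1,1,1,1).

∂_3: C_3 → C_2 sends each 3-simplex σ to the alternating sum Σ_i (−1)^i (σ with its i-th vertex removed). For instance
  ∂[v_0,v_1,v_2,v_3] = [v_1,v_2,v_3] − [v_0,v_2,v_3] + [v_0,v_1,v_3] − [v_0,v_1,v_2],
  ∂[v_0,v_2,v_3,v_4] = [v_2,v_3,v_4] − [v_0,v_3,v_4] + [v_0,v_2,v_4] − [v_0,v_2,v_3].
The 10×5 boundary matrix has rank 4 and Smith normal form diag(1,1,1,1).

Reading off H_k = ker ∂_k / im ∂_{k+1}:

  H_0: rank C_0 − rank ∂_1 = 5 − 4 = 1, and the invariant factors of ∂_1 are all 1, so H_0 = Z.
  H_1: rank ker ∂_1 − rank ∂_2 = (10 − 4) − 6 = 0, and the invariant factors of ∂_2 are all 1, so H_1 = 0.
  H_2: rank ker ∂_2 − rank ∂_3 = (10 − 6) − 4 = 0, and the invariant factors of ∂_3 are all 1, so H_2 = 0.
  H_3: rank ker ∂_3 − rank ∂_4 = (5 − 4) − 0 = 1, and there is no ∂_4, so H_3 = Z.

As a check, the Euler characteristic is 5 − 10 + 10 − 5 = 0, which agrees with 1 − 0 + 0 − 1 = 0.

H_0 ≅ Z,  H_1 = 0,  H_2 = 0,  H_3 ≅ Z.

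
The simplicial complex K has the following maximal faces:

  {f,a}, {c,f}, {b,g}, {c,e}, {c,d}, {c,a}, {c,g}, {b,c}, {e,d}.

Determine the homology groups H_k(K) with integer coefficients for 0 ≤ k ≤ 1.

Fix the vertex order a < b < c < d < e < f < g and write every simplex with vertices in increasing order. Then dim K = 1 and the simplices of K are:

  0-simplices (7): a, b, c, d, e, f, g
  1-simplices (9): ac, af, bc, bg, cd, ce, cf, cg, de

giving chain groups C_0 ≅ Z^7, C_1 ≅ Z^9.

The boundary map ∂_1: C_1 → C_0 sends each edge [p,q] (with p < q) to q − p. For instance
  ∂af = f − a.
As a 7×9 matrix over Z this has rank 6, with invariant factors (1,1,1,1,1,1).

Now H_k = ker ∂_k / im ∂_{k+1}, so:

  H_0: rank C_0 − rank ∂_1 = 7 − 6 = 1, and the invariant factors of ∂_1 are all 1, so H_0 = Z.
  H_1: rank ker ∂_1 − rank ∂_2 = (9 − 6) − 0 = 3, and there is no ∂_2, so H_1 = Z^3.

As a check, the Euler characteristic is 7 − 9 = -2, which agrees with 1 − 3 = -2.
(K is a triangulation of a wedge of 3 circles.)

H_0 ≅ Z,  H_1 ≅ Z^3.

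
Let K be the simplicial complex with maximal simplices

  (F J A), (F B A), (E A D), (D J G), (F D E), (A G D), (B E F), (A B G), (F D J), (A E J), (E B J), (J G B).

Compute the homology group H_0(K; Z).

We work with the vertex ordering A < B < D < E < F < G < J. The simplices of K, each written with vertices in increasing order, are:

  0-simplices (7): A, B, D, E, F, G, J
  1-simplices (18): AB, AD, AE, AF, AG, AJ, BE, BF, BG, BJ, DE, DF, DG, DJ, EF, EJ, FJ, GJ
  2-simplices (12): ABF, ABG, ADE, ADG, AEJ, AFJ, BEF, BEJ, BGJ, DEF, DFJ, DGJ

so the chain groups are C_0 ≅ Z^7, C_1 ≅ Z^18, C_2 ≅ Z^12.

Boundary ∂_1: C_1 → C_0 is given by ∂[p,q] = [q] − [p]. For instance
  ∂DE = E − D.
As a 7×18 matrix over Z this has rank 6, with invariant factors (1,1,1,1,1,1).

Boundary ∂_2: C_2 → C_1 sends each 2-simplex [p,q,r] to [q,r] − [p,r] + [p,q]. For instance
  ∂AEJ = EJ − AJ + AE,
  ∂BGJ = GJ − BJ + BG.
This gives a 18×12 integer matrix of rank 12; reducing to Smith normal form yields diagonal entries (1,1,1,1,1,1,1,1,1,1,1,2).

Computing H_k = (kernel of ∂_k) / (image of ∂_{k+1}):

  H_0: rank C_0 − rank ∂_1 = 7 − 6 = 1, and the invariant factors of ∂_1 are all 1, so H_0 ≅ Z.

H_0 = Z.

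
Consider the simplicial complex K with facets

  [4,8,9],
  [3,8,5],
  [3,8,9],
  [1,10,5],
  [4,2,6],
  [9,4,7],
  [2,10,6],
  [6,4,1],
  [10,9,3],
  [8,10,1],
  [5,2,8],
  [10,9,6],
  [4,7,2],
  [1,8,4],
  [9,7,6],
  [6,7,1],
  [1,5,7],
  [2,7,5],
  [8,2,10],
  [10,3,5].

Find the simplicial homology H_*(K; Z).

H_0 ≅ Z,  H_1 ≅ Z ⊕ Z/2,  H_2 = 0.

K has 10 vertices, 30 edges, 20 triangles.
rank ∂_0 = 0, rank ∂_1 = 9 ⇒ b_0 = 10 − 0 − 9 = 1; all invariant factors of ∂_1 are 1 so no torsion. So H_0 = Z.
rank ∂_1 = 9, rank ∂_2 = 20 ⇒ b_1 = 30 − 9 − 20 = 1; ∂_2 has invariant factor(s) [2] giving torsion. So H_1 = Z ⊕ Z/2.
rank ∂_2 = 20, rank ∂_3 = 0 ⇒ b_2 = 20 − 20 − 0 = 0. So H_2 = 0.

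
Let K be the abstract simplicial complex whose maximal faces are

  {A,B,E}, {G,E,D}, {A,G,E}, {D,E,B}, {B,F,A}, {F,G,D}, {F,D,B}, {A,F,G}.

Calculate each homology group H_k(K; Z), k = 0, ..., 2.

Take the total order A < B < D < E < F < G on the vertex set. Then K (dimension 2) consists of the simplices:

  0-simplices (6): A, B, D, E, F, G
  1-simplices (12): AB, AE, AF, AG, BD, BE, BF, DE, DF, DG, EG, FG
  2-simplices (8): ABE, ABF, AEG, AFG, BDE, BDF, DEG, DFG

giving chain groups C_0 ≅ Z^6, C_1 ≅ Z^12, C_2 ≅ Z^8.

The boundary map ∂_1: C_1 → C_0 is given by ∂[p,q] = [q] − [p]. For instance
  ∂DG = G − D.
The 6×12 boundary matrix has rank 5 and Smith normal form diag(1,1,1,1,1).

The boundary map ∂_2: C_2 → C_1 sends each 2-simplex [p,q,r] to [q,r] − [p,r] + [p,q]. For instance
  ∂ABE = BE − AE + AB,
  ∂BDE = DE − BE + BD.
The 12×8 boundary matrix has rank 7 and Smith normal form diag(1,1,1,1,1,1,1).

Computing H_k = (kernel of ∂_k) / (image of ∂_{k+1}):

  H_0: rank C_0 − rank ∂_1 = 6 − 5 = 1, and the invariant factors of ∂_1 are all 1, so H_0 ≅ Z.
  H_1: rank ker ∂_1 − rank ∂_2 = (12 − 5) − 7 = 0, and the invariant factors of ∂_2 are all 1, so H_1 ≅ 0.
  H_2: rank ker ∂_2 − rank ∂_3 = (8 − 7) − 0 = 1, and there is no ∂_3, so H_2 ≅ Z.

(K is a triangulation of the 2-sphere S^2.)

H_0 = Z,  H_1 = 0,  H_2 = Z.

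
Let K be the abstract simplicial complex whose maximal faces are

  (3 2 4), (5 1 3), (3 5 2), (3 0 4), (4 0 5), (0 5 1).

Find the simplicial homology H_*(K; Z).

H_0 = Z,  H_1 = Z,  H_2 = 0.

Order the vertices as 0 < 1 < 2 < 3 < 4 < 5. Listing each simplex with vertices in this order, K has dimension 2 with simplices:

  0-simplices (6): [0], [1], [2], [3], [4], [5]
  1-simplices (12): [0,1], [0,3], [0,4], [0,5], [1,3], [1,5], [2,3], [2,4], [2,5], [3,4], [3,5], [4,5]
  2-simplices (6): [0,1,5], [0,3,4], [0,4,5], [1,3,5], [2,3,4], [2,3,5]

Hence C_0 ≅ Z^6, C_1 ≅ Z^12, C_2 ≅ Z^6.

The boundary map ∂_1: C_1 → C_0 maps an edge to its endpoints' difference, ∂[p,q] = q − p. For instance
  ∂[0,5] = [5] − [0].
The resulting 6×12 matrix has rank 5, and its Smith normal form has invariant factors (1,1,1,1,1).

The boundary map ∂_2: C_2 → C_1 maps a triangle to the signed sum of its edges. For instance
  ∂[2,3,5] = [3,5] − [2,5] + [2,3],
  ∂[0,1,5] = [1,5] − [0,5] + [0,1].
This gives a 12×6 integer matrix of rank 6; reducing to Smith normal form yields diagonal entries (1,1,1,1,1,1).

Reading off H_k = ker ∂_k / im ∂_{k+1}:

  H_0: rank C_0 − rank ∂_1 = 6 − 5 = 1, and the invariant factors of ∂_1 are all 1, so H_0 ≅ Z.
  H_1: rank ker ∂_1 − rank ∂_2 = (12 − 5) − 6 = 1, and the invariant factors of ∂_2 are all 1, so H_1 ≅ Z.
  H_2: rank ker ∂_2 − rank ∂_3 = (6 − 6) − 0 = 0, and there is no ∂_3, so H_2 ≅ 0.

(K is a triangulation of the cylinder S^1 x I.)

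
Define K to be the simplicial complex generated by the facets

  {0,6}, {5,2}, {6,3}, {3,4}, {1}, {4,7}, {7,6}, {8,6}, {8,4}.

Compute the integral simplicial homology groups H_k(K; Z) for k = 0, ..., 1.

Order the vertices as 0 < 1 < 2 < 3 < 4 < 5 < 6 < 7 < 8. Listing each simplex with vertices in this order, K has dimension 1 with simplices:

  0-simplices (9): [0], [1], [2], [3], [4], [5], [6], [7], [8]
  1-simplices (8): [0,6], [2,5], [3,4], [3,6], [4,7], [4,8], [6,7], [6,8]

so the chain groups are C_0 ≅ Z^9, C_1 ≅ Z^8.

Boundary ∂_1: C_1 → C_0 maps an edge to its endpoints' difference, ∂[p,q] = q − p.
As a 9×8 matrix over Z this has rank 6, with invariant factors (1,1,1,1,1,1).

Reading off H_k = ker ∂_k / im ∂_{k+1}:

  H_0: rank C_0 − rank ∂_1 = 9 − 6 = 3, and the invariant factors of ∂_1 are all 1, so H_0 ≅ Z^3.
  H_1: rank ker ∂_1 − rank ∂_2 = (8 − 6) − 0 = 2, and there is no ∂_2, so H_1 ≅ Z^2.

H_0 = Z^3,  H_1 = Z^2.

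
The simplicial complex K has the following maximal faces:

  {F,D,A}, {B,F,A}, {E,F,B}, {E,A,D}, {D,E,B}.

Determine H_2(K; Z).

H_2 = 0.

Fix the vertex order A < B < D < E < F and write every simplex with vertices in increasing order. Then dim K = 2 and the simplices of K are:

  0-simplices (5): A, B, D, E, F
  1-simplices (10): AB, AD, AE, AF, BD, BE, BF, DE, DF, EF
  2-simplices (5): ABF, ADE, ADF, BDE, BEF

Hence C_0 ≅ Z^5, C_1 ≅ Z^10, C_2 ≅ Z^5.

∂_1: C_1 → C_0 is given by ∂[p,q] = [q] − [p].
As a 5×10 matrix over Z this has rank 4, with invariant factors (1,1,1,1).

Boundary ∂_2: C_2 → C_1 maps a triangle to the signed sum of its edges. For instance
  ∂ADF = DF − AF + AD,
  ∂BEF = EF − BF + BE.
This gives a 10×5 integer matrix of rank 5; reducing to Smith normal form yields diagonal entries (1,1,1,1,1).

Reading off H_k = ker ∂_k / im ∂_{k+1}:

  H_2: rank ker ∂_2 − rank ∂_3 = (5 − 5) − 0 = 0, and there is no ∂_3, so H_2 ≅ 0.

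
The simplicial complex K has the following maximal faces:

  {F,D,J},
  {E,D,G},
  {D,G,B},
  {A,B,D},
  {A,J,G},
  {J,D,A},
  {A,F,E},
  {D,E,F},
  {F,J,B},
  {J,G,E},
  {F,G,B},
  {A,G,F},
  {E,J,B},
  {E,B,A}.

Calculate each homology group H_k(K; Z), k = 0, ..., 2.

H_0 ≅ Z,  H_1 ≅ Z^2,  H_2 ≅ Z.

Order the vertices as A < B < D < E < F < G < J. Listing each simplex with vertices in this order, K has dimension 2 with simplices:

  0-simplices (7): A, B, D, E, F, G, J
  1-simplices (21): AB, AD, AE, AF, AG, AJ, BD, BE, BF, BG, BJ, DE, DF, DG, DJ, EF, EG, EJ, FG, FJ, GJ
  2-simplices (14): ABD, ABE, ADJ, AEF, AFG, AGJ, BDG, BEJ, BFG, BFJ, DEF, DEG, DFJ, EGJ

Hence C_0 ≅ Z^7, C_1 ≅ Z^21, C_2 ≅ Z^14.

∂_1: C_1 → C_0 is given by ∂[p,q] = [q] − [p]. For instance
  ∂GJ = J − G.
As a 7×21 matrix over Z this has rank 6, with invariant factors (1,1,1,1,1,1).

Boundary ∂_2: C_2 → C_1 acts by ∂[p,q,r] = [q,r] − [p,r] + [p,q]. For instance
  ∂EGJ = GJ − EJ + EG,
  ∂DFJ = FJ − DJ + DF.
As a 21×14 matrix over Z this has rank 13, with invariant factors (1,1,1,1,1,1,1,1,1,1,1,1,1).

Now H_k = ker ∂_k / im ∂_{k+1}, so:

  H_0: rank C_0 − rank ∂_1 = 7 − 6 = 1, and the invariant factors of ∂_1 are all 1, so H_0 = Z.
  H_1: rank ker ∂_1 − rank ∂_2 = (21 − 6) − 13 = 2, and the invariant factors of ∂_2 are all 1, so H_1 = Z^2.
  H_2: rank ker ∂_2 − rank ∂_3 = (14 − 13) − 0 = 1, and there is no ∂_3, so H_2 = Z.

(K is a triangulation of the torus T^2.)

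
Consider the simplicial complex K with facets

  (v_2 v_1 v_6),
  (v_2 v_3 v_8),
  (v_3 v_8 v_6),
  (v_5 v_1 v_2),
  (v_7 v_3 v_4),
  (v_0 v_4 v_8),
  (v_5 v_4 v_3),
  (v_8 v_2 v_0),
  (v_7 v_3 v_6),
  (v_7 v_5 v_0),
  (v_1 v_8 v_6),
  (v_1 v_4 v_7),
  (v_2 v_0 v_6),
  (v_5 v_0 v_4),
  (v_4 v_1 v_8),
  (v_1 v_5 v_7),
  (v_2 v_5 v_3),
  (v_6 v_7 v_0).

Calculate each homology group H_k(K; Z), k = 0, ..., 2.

Take the total order v_0 < v_1 < v_2 < v_3 < v_4 < v_5 < v_6 < v_7 < v_8 on the vertex set. Then K (dimension 2) consists of the simplices:

  0-simplices (9): [v_0], [v_1], [v_2], [v_3], [v_4], [v_5], [v_6], [v_7], [v_8]
  1-simplices (27): (27 of them)
  2-simplices (18): (18 of them)

giving chain groups C_0 ≅ Z^9, C_1 ≅ Z^27, C_2 ≅ Z^18.

Boundary ∂_1: C_1 → C_0 sends each edge [p,q] (with p < q) to q − p. For instance
  ∂[v_2,v_8] = [v_8] − [v_2].
As a 9×27 matrix over Z this has rank 8, with invariant factors (1,1,1,1,1,1,1,1).

Boundary ∂_2: C_2 → C_1 maps a triangle to the signed sum of its edges. For instance
  ∂[v_0,v_6,v_7] = [v_6,v_7] − [v_0,v_7] + [v_0,v_6],
  ∂[v_0,v_2,v_8] = [v_2,v_8] − [v_0,v_8] + [v_0,v_2].
This gives a 27×18 integer matrix of rank 18; reducing to Smith normal form yields diagonal entries (1,1,1,1,1,1,1,1,1,1,1,1,1,1,1,1,1,2).

From H_k ≅ ker(∂_k) / im(∂_{k+1}) we obtain:

  H_0: rank C_0 − rank ∂_1 = 9 − 8 = 1, and the invariant factors of ∂_1 are all 1, so H_0 ≅ Z.
  H_1: rank ker ∂_1 − rank ∂_2 = (27 − 8) − 18 = 1, and ∂_2 has invariant factor 2 > 1, so H_1 ≅ Z ⊕ Z/2.
  H_2: rank ker ∂_2 − rank ∂_3 = (18 − 18) − 0 = 0, and there is no ∂_3, so H_2 ≅ 0.

(K is a triangulation of the Klein bottle.)

H_0 ≅ Z,  H_1 ≅ Z ⊕ Z/2,  H_2 = 0.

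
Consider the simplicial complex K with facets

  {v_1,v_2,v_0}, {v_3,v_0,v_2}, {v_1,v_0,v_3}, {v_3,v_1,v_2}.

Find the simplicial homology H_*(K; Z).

H_0 ≅ Z,  H_1 = 0,  H_2 ≅ Z.

Take the total order v_0 < v_1 < v_2 < v_3 on the vertex set. Then K (dimension 2) consists of the simplices:

  0-simplices (4): [v_0], [v_1], [v_2], [v_3]
  1-simplices (6): [v_0,v_1], [v_0,v_2], [v_0,v_3], [v_1,v_2], [v_1,v_3], [v_2,v_3]
  2-simplices (4): [v_0,v_1,v_2], [v_0,v_1,v_3], [v_0,v_2,v_3], [v_1,v_2,v_3]

Hence C_0 ≅ Z^4, C_1 ≅ Z^6, C_2 ≅ Z^4.

∂_1: C_1 → C_0 is given by ∂[p,q] = [q] − [p]. For instance
  ∂[v_0,v_1] = [v_1] − [v_0].
This gives a 4×6 integer matrix of rank 3; reducing to Smith normal form yields diagonal entries (1,1,1).

∂_2: C_2 → C_1 acts by ∂[p,q,r] = [q,r] − [p,r] + [p,q]. For instance
  ∂[v_0,v_1,v_2] = [v_1,v_2] − [v_0,v_2] + [v_0,v_1],
  ∂[v_0,v_2,v_3] = [v_2,v_3] − [v_0,v_3] + [v_0,v_2].
The 6×4 boundary matrix has rank 3 and Smith normal form diag(1,1,1).

Reading off H_k = ker ∂_k / im ∂_{k+1}:

  H_0: rank C_0 − rank ∂_1 = 4 − 3 = 1, and the invariant factors of ∂_1 are all 1, so H_0 = Z.
  H_1: rank ker ∂_1 − rank ∂_2 = (6 − 3) − 3 = 0, and the invariant factors of ∂_2 are all 1, so H_1 = 0.
  H_2: rank ker ∂_2 − rank ∂_3 = (4 − 3) − 0 = 1, and there is no ∂_3, so H_2 = Z.

As a check, the Euler characteristic is 4 − 6 + 4 = 2, which agrees with 1 − 0 + 1 = 2.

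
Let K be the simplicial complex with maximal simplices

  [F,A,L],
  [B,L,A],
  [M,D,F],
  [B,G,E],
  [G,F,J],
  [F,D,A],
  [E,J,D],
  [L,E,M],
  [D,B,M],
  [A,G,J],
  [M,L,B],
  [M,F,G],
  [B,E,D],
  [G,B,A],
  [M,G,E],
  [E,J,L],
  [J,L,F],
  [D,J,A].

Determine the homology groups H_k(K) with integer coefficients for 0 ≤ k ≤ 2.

H_0 ≅ Z,  H_1 ≅ Z ⊕ Z/2Z,  H_2 = 0.

We work with the vertex ordering A < B < D < E < F < G < J < L < M. The simplices of K, each written with vertices in increasing order, are:

  0-simplices (9): A, B, D, E, F, G, J, L, M
  1-simplices (27): AB, AD, AF, AG, AJ, AL, BD, BE, BG, BL, BM, DE, DF, DJ, DM, EG, EJ, EL, EM, FG, FJ, FL, FM, GJ, GM, JL, LM
  2-simplices (18): ABG, ABL, ADF, ADJ, AFL, AGJ, BDE, BDM, BEG, BLM, DEJ, DFM, EGM, EJL, ELM, FGJ, FGM, FJL

so the chain groups are C_0 ≅ Z^9, C_1 ≅ Z^27, C_2 ≅ Z^18.

∂_1: C_1 → C_0 is given by ∂[p,q] = [q] − [p]. For instance
  ∂FG = G − F.
This gives a 9×27 integer matrix of rank 8; reducing to Smith normal form yields diagonal entries (1,1,1,1,1,1,1,1).

∂_2: C_2 → C_1 sends each 2-simplex [p,q,r] to [q,r] − [p,r] + [p,q]. For instance
  ∂DFM = FM − DM + DF,
  ∂FGM = GM − FM + FG.
This gives a 27×18 integer matrix of rank 18; reducing to Smith normal form yields diagonal entries (1,1,1,1,1,1,1,1,1,1,1,1,1,1,1,1,1,2).

Reading off H_k = ker ∂_k / im ∂_{k+1}:

  H_0: rank C_0 − rank ∂_1 = 9 − 8 = 1, and the invariant factors of ∂_1 are all 1, so H_0 = Z.
  H_1: rank ker ∂_1 − rank ∂_2 = (27 − 8) − 18 = 1, and ∂_2 has invariant factor 2 > 1, so H_1 = Z ⊕ Z/2Z.
  H_2: rank ker ∂_2 − rank ∂_3 = (18 − 18) − 0 = 0, and there is no ∂_3, so H_2 = 0.

(K is a triangulation of the Klein bottle.)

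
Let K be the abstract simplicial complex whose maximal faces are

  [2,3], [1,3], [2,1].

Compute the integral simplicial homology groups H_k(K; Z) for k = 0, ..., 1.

H_0 = Z,  H_1 = Z.

K has 3 vertices, 3 edges.
rank ∂_0 = 0, rank ∂_1 = 2 ⇒ b_0 = 3 − 0 − 2 = 1; all invariant factors of ∂_1 are 1 so no torsion. So H_0 ≅ Z.
rank ∂_1 = 2, rank ∂_2 = 0 ⇒ b_1 = 3 − 2 − 0 = 1. So H_1 ≅ Z.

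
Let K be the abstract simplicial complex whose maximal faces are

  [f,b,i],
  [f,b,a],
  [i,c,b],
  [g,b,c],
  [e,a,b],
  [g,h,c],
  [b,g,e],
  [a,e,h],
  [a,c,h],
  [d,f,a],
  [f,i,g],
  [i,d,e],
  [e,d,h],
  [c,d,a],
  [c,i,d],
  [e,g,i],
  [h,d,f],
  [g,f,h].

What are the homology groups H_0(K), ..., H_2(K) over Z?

H_0 ≅ Z,  H_1 ≅ Z ⊕ Z/2,  H_2 = 0.

Order the vertices as a < b < c < d < e < f < g < h < i. Listing each simplex with vertices in this order, K has dimension 2 with simplices:

  0-simplices (9): a, b, c, d, e, f, g, h, i
  1-simplices (27): ab, ac, ad, ae, af, ah, bc, be, bf, bg, bi, cd, cg, ch, ci, de, df, dh, di, eg, eh, ei, fg, fh, fi, gh, gi
  2-simplices (18): abe, abf, acd, ach, adf, aeh, bcg, bci, beg, bfi, cdi, cgh, deh, dei, dfh, egi, fgh, fgi

giving chain groups C_0 ≅ Z^9, C_1 ≅ Z^27, C_2 ≅ Z^18.

∂_1: C_1 → C_0 sends each edge [p,q] (with p < q) to q − p. For instance
  ∂de = e − d.
The resulting 9×27 matrix has rank 8, and its Smith normal form has invariant factors (1,1,1,1,1,1,1,1).

The boundary map ∂_2: C_2 → C_1 sends each 2-simplex [p,q,r] to [q,r] − [p,r] + [p,q]. For instance
  ∂abe = be − ae + ab,
  ∂dfh = fh − dh + df.
The resulting 27×18 matrix has rank 18, and its Smith normal form has invariant factors (1,1,1,1,1,1,1,1,1,1,1,1,1,1,1,1,1,2).

Now H_k = ker ∂_k / im ∂_{k+1}, so:

  H_0: rank C_0 − rank ∂_1 = 9 − 8 = 1, and the invariant factors of ∂_1 are all 1, so H_0 = Z.
  H_1: rank ker ∂_1 − rank ∂_2 = (27 − 8) − 18 = 1, and ∂_2 has invariant factor 2 > 1, so H_1 = Z ⊕ Z/2.
  H_2: rank ker ∂_2 − rank ∂_3 = (18 − 18) − 0 = 0, and there is no ∂_3, so H_2 = 0.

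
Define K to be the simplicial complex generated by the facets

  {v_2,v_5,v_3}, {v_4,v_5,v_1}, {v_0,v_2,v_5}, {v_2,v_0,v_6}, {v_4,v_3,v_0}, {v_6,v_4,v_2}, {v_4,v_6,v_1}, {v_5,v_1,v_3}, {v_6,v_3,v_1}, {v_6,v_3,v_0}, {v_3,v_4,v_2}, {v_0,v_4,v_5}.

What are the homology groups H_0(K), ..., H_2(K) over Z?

H_0 ≅ Z,  H_1 ≅ Z/2,  H_2 = 0.

Fix the vertex order v_0 < v_1 < v_2 < v_3 < v_4 < v_5 < v_6 and write every simplex with vertices in increasing order. Then dim K = 2 and the simplices of K are:

  0-simplices (7): [v_0], [v_1], [v_2], [v_3], [v_4], [v_5], [v_6]
  1-simplices (18): (18 of them)
  2-simplices (12): (12 of them)

Hence C_0 ≅ Z^7, C_1 ≅ Z^18, C_2 ≅ Z^12.

The boundary map ∂_1: C_1 → C_0 maps an edge to its endpoints' difference, ∂[p,q] = q − p. For instance
  ∂[v_0,v_6] = [v_6] − [v_0].
The 7×18 boundary matrix has rank 6 and Smith normal form diag(1,1,1,1,1,1).

Boundary ∂_2: C_2 → C_1 acts by ∂[p,q,r] = [q,r] − [p,r] + [p,q]. For instance
  ∂[v_0,v_2,v_5] = [v_2,v_5] − [v_0,v_5] + [v_0,v_2],
  ∂[v_0,v_3,v_6] = [v_3,v_6] − [v_0,v_6] + [v_0,v_3].
This gives a 18×12 integer matrix of rank 12; reducing to Smith normal form yields diagonal entries (1,1,1,1,1,1,1,1,1,1,1,2).

Computing H_k = (kernel of ∂_k) / (image of ∂_{k+1}):

  H_0: rank C_0 − rank ∂_1 = 7 − 6 = 1, and the invariant factors of ∂_1 are all 1, so H_0 ≅ Z.
  H_1: rank ker ∂_1 − rank ∂_2 = (18 − 6) − 12 = 0, and ∂_2 has invariant factor 2 > 1, so H_1 ≅ Z/2.
  H_2: rank ker ∂_2 − rank ∂_3 = (12 − 12) − 0 = 0, and there is no ∂_3, so H_2 ≅ 0.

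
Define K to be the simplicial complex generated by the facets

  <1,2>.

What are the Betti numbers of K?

b_0 = 1, b_1 = 0.

K has 2 vertices, 1 edge.
rank ∂_0 = 0, rank ∂_1 = 1 ⇒ b_0 = 2 − 0 − 1 = 1; all invariant factors of ∂_1 are 1 so no torsion. So H_0 ≅ Z.
rank ∂_1 = 1, rank ∂_2 = 0 ⇒ b_1 = 1 − 1 − 0 = 0. So H_1 ≅ 0.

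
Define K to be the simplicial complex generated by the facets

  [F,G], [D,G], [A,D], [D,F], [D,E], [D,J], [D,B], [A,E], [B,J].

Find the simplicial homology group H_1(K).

We work with the vertex ordering A < B < D < E < F < G < J. The simplices of K, each written with vertices in increasing order, are:

  0-simplices (7): A, B, D, E, F, G, J
  1-simplices (9): AD, AE, BD, BJ, DE, DF, DG, DJ, FG

giving chain groups C_0 ≅ Z^7, C_1 ≅ Z^9.

The boundary map ∂_1: C_1 → C_0 is given by ∂[p,q] = [q] − [p]. For instance
  ∂DG = G − D.
The resulting 7×9 matrix has rank 6, and its Smith normal form has invariant factors (1,1,1,1,1,1).

Computing H_k = (kernel of ∂_k) / (image of ∂_{k+1}):

  H_1: rank ker ∂_1 − rank ∂_2 = (9 − 6) − 0 = 3, and there is no ∂_2, so H_1 ≅ Z^3.

(K is a triangulation of a wedge of 3 circles.)

H_1 = Z^3.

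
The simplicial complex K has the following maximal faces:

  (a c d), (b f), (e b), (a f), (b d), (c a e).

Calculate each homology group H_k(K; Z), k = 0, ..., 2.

Take the total order a < b < c < d < e < f on the vertex set. Then K (dimension 2) consists of the simplices:

  0-simplices (6): a, b, c, d, e, f
  1-simplices (9): ac, ad, ae, af, bd, be, bf, cd, ce
  2-simplices (2): acd, ace

giving chain groups C_0 ≅ Z^6, C_1 ≅ Z^9, C_2 ≅ Z^2.

Boundary ∂_1: C_1 → C_0 maps an edge to its endpoints' difference, ∂[p,q] = q − p.
As a 6×9 matrix over Z this has rank 5, with invariant factors (1,1,1,1,1).

∂_2: C_2 → C_1 maps a triangle to the signed sum of its edges. For instance
  ∂ace = ce − ae + ac,
  ∂acd = cd − ad + ac.
This gives a 9×2 integer matrix of rank 2; reducing to Smith normal form yields diagonal entries (1,1).

Now H_k = ker ∂_k / im ∂_{k+1}, so:

  H_0: rank C_0 − rank ∂_1 = 6 − 5 = 1, and the invariant factors of ∂_1 are all 1, so H_0 = Z.
  H_1: rank ker ∂_1 − rank ∂_2 = (9 − 5) − 2 = 2, and the invariant factors of ∂_2 are all 1, so H_1 = Z^2.
  H_2: rank ker ∂_2 − rank ∂_3 = (2 − 2) − 0 = 0, and there is no ∂_3, so H_2 = 0.

H_0 = Z,  H_1 = Z^2,  H_2 = 0.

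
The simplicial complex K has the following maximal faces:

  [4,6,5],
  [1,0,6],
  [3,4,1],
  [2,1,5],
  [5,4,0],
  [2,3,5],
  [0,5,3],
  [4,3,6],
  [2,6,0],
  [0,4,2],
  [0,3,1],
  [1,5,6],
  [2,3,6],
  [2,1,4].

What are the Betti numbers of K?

K has 7 vertices, 21 edges, 14 triangles.
rank ∂_0 = 0, rank ∂_1 = 6 ⇒ b_0 = 7 − 0 − 6 = 1; all invariant factors of ∂_1 are 1 so no torsion. So H_0 ≅ Z.
rank ∂_1 = 6, rank ∂_2 = 13 ⇒ b_1 = 21 − 6 − 13 = 2; all invariant factors of ∂_2 are 1 so no torsion. So H_1 ≅ Z^2.
rank ∂_2 = 13, rank ∂_3 = 0 ⇒ b_2 = 14 − 13 − 0 = 1. So H_2 ≅ Z.

b_0 = 1, b_1 = 2, b_2 = 1.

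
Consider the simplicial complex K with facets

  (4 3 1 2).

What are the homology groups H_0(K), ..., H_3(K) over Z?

Take the total order 1 < 2 < 3 < 4 on the vertex set. Then K (dimension 3) consists of the simplices:

  0-simplices (4): [1], [2], [3], [4]
  1-simplices (6): [1,2], [1,3], [1,4], [2,3], [2,4], [3,4]
  2-simplices (4): [1,2,3], [1,2,4], [1,3,4], [2,3,4]
  3-simplices (1): [1,2,3,4]

giving chain groups C_0 ≅ Z^4, C_1 ≅ Z^6, C_2 ≅ Z^4, C_3 ≅ Z^1.

Boundary ∂_1: C_1 → C_0 maps an edge to its endpoints' difference, ∂[p,q] = q − p.
As a 4×6 matrix over Z this has rank 3, with invariant factors (1,1,1).

Boundary ∂_2: C_2 → C_1 maps a triangle to the signed sum of its edges. For instance
  ∂[1,3,4] = [3,4] − [1,4] + [1,3],
  ∂[2,3,4] = [3,4] − [2,4] + [2,3].
This gives a 6×4 integer matrix of rank 3; reducing to Smith normal form yields diagonal entries (1,1,1).

Boundary ∂_3: C_3 → C_2 sends each 3-simplex σ to the alternating sum Σ_i (−1)^i (σ with its i-th vertex removed). For instance
  ∂[1,2,3,4] = [2,3,4] − [1,3,4] + [1,2,4] − [1,2,3].
The 4×1 boundary matrix has rank 1 and Smith normal form diag(1).

From H_k ≅ ker(∂_k) / im(∂_{k+1}) we obtain:

  H_0: rank C_0 − rank ∂_1 = 4 − 3 = 1, and the invariant factors of ∂_1 are all 1, so H_0 ≅ Z.
  H_1: rank ker ∂_1 − rank ∂_2 = (6 − 3) − 3 = 0, and the invariant factors of ∂_2 are all 1, so H_1 ≅ 0.
  H_2: rank ker ∂_2 − rank ∂_3 = (4 − 3) − 1 = 0, and the invariant factors of ∂_3 are all 1, so H_2 ≅ 0.
  H_3: rank ker ∂_3 − rank ∂_4 = (1 − 1) − 0 = 0, and there is no ∂_4, so H_3 ≅ 0.

As a check, the Euler characteristic is 4 − 6 + 4 − 1 = 1, which agrees with 1 − 0 + 0 − 0 = 1.
(K is a triangulation of the 3-simplex.)

H_0 ≅ Z,  H_1 = 0,  H_2 = 0,  H_3 = 0.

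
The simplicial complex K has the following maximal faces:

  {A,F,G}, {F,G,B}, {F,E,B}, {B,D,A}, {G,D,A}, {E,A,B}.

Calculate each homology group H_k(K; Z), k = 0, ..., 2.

Take the total order A < B < D < E < F < G on the vertex set. Then K (dimension 2) consists of the simplices:

  0-simplices (6): A, B, D, E, F, G
  1-simplices (12): AB, AD, AE, AF, AG, BD, BE, BF, BG, DG, EF, FG
  2-simplices (6): ABD, ABE, ADG, AFG, BEF, BFG

Hence C_0 ≅ Z^6, C_1 ≅ Z^12, C_2 ≅ Z^6.

The boundary map ∂_1: C_1 → C_0 sends each edge [p,q] (with p < q) to q − p.
The resulting 6×12 matrix has rank 5, and its Smith normal form has invariant factors (1,1,1,1,1).

∂_2: C_2 → C_1 acts by ∂[p,q,r] = [q,r] − [p,r] + [p,q]. For instance
  ∂BFG = FG − BG + BF,
  ∂AFG = FG − AG + AF.
This gives a 12×6 integer matrix of rank 6; reducing to Smith normal form yields diagonal entries (1,1,1,1,1,1).

Now H_k = ker ∂_k / im ∂_{k+1}, so:

  H_0: rank C_0 − rank ∂_1 = 6 − 5 = 1, and the invariant factors of ∂_1 are all 1, so H_0 ≅ Z.
  H_1: rank ker ∂_1 − rank ∂_2 = (12 − 5) − 6 = 1, and the invariant factors of ∂_2 are all 1, so H_1 ≅ Z.
  H_2: rank ker ∂_2 − rank ∂_3 = (6 − 6) − 0 = 0, and there is no ∂_3, so H_2 ≅ 0.

H_0 = Z,  H_1 = Z,  H_2 = 0.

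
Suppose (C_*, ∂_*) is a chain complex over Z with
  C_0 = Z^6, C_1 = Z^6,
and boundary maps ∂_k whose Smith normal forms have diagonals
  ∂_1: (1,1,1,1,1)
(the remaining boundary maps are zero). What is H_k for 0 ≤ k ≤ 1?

H_0: b_0 = 6 − 0 − 5 = 1; torsion from ∂_1 factors > 1: none. So H_0 ≅ Z.
H_1: b_1 = 6 − 5 − 0 = 1; torsion from ∂_2 factors > 1: none. So H_1 ≅ Z.

H_0 ≅ Z,  H_1 ≅ Z.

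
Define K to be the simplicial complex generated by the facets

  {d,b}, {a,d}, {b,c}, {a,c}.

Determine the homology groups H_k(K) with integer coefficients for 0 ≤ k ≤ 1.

H_0 = Z,  H_1 = Z.

Fix the vertex order a < b < c < d and write every simplex with vertices in increasing order. Then dim K = 1 and the simplices of K are:

  0-simplices (4): a, b, c, d
  1-simplices (4): ac, ad, bc, bd

giving chain groups C_0 ≅ Z^4, C_1 ≅ Z^4.

∂_1: C_1 → C_0 is given by ∂[p,q] = [q] − [p]. For instance
  ∂bd = d − b.
As a 4×4 matrix over Z this has rank 3, with invariant factors (1,1,1).

Now H_k = ker ∂_k / im ∂_{k+1}, so:

  H_0: rank C_0 − rank ∂_1 = 4 − 3 = 1, and the invariant factors of ∂_1 are all 1, so H_0 = Z.
  H_1: rank ker ∂_1 − rank ∂_2 = (4 − 3) − 0 = 1, and there is no ∂_2, so H_1 = Z.

(K is a triangulation of the circle S^1.)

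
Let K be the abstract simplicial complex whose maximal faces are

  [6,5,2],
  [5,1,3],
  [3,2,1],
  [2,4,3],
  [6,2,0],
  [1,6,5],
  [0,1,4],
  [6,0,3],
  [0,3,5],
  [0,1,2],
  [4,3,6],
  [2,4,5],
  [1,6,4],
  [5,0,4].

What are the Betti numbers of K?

b_0 = 1, b_1 = 2, b_2 = 1.

K has 7 vertices, 21 edges, 14 triangles.
rank ∂_0 = 0, rank ∂_1 = 6 ⇒ b_0 = 7 − 0 − 6 = 1; all invariant factors of ∂_1 are 1 so no torsion. So H_0 = Z.
rank ∂_1 = 6, rank ∂_2 = 13 ⇒ b_1 = 21 − 6 − 13 = 2; all invariant factors of ∂_2 are 1 so no torsion. So H_1 = Z^2.
rank ∂_2 = 13, rank ∂_3 = 0 ⇒ b_2 = 14 − 13 − 0 = 1. So H_2 = Z.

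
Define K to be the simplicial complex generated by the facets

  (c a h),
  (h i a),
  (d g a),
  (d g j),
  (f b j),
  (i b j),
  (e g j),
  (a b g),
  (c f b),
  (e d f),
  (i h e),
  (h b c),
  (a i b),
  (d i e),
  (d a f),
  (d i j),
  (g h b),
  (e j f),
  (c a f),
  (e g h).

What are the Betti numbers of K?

b_0 = 1, b_1 = 1, b_2 = 0.

K has 10 vertices, 30 edges, 20 triangles.
rank ∂_0 = 0, rank ∂_1 = 9 ⇒ b_0 = 10 − 0 − 9 = 1; all invariant factors of ∂_1 are 1 so no torsion. So H_0 ≅ Z.
rank ∂_1 = 9, rank ∂_2 = 20 ⇒ b_1 = 30 − 9 − 20 = 1; ∂_2 has invariant factor(s) [2] giving torsion. So H_1 ≅ Z ⊕ Z_2.
rank ∂_2 = 20, rank ∂_3 = 0 ⇒ b_2 = 20 − 20 − 0 = 0. So H_2 ≅ 0.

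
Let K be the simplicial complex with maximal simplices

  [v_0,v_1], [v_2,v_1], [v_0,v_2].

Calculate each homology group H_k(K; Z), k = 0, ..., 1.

H_0 = Z,  H_1 = Z.

Order the vertices as v_0 < v_1 < v_2. Listing each simplex with vertices in this order, K has dimension 1 with simplices:

  0-simplices (3): [v_0], [v_1], [v_2]
  1-simplices (3): [v_0,v_1], [v_0,v_2], [v_1,v_2]

so the chain groups are C_0 ≅ Z^3, C_1 ≅ Z^3.

The boundary map ∂_1: C_1 → C_0 maps an edge to its endpoints' difference, ∂[p,q] = q − p.
The 3×3 boundary matrix has rank 2 and Smith normal form diag(1,1).

Now H_k = ker ∂_k / im ∂_{k+1}, so:

  H_0: rank C_0 − rank ∂_1 = 3 − 2 = 1, and the invariant factors of ∂_1 are all 1, so H_0 = Z.
  H_1: rank ker ∂_1 − rank ∂_2 = (3 − 2) − 0 = 1, and there is no ∂_2, so H_1 = Z.

As a check, the Euler characteristic is 3 − 3 = 0, which agrees with 1 − 1 = 0.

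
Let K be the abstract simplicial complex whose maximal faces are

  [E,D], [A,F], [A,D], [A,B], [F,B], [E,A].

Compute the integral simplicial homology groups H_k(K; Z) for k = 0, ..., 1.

Fix the vertex order A < B < D < E < F and write every simplex with vertices in increasing order. Then dim K = 1 and the simplices of K are:

  0-simplices (5): A, B, D, E, F
  1-simplices (6): AB, AD, AE, AF, BF, DE

so the chain groups are C_0 ≅ Z^5, C_1 ≅ Z^6.

Boundary ∂_1: C_1 → C_0 is given by ∂[p,q] = [q] − [p]. For instance
  ∂AD = D − A.
As a 5×6 matrix over Z this has rank 4, with invariant factors (1,1,1,1).

From H_k ≅ ker(∂_k) / im(∂_{k+1}) we obtain:

  H_0: rank C_0 − rank ∂_1 = 5 − 4 = 1, and the invariant factors of ∂_1 are all 1, so H_0 ≅ Z.
  H_1: rank ker ∂_1 − rank ∂_2 = (6 − 4) − 0 = 2, and there is no ∂_2, so H_1 ≅ Z^2.

H_0 = Z,  H_1 = Z^2.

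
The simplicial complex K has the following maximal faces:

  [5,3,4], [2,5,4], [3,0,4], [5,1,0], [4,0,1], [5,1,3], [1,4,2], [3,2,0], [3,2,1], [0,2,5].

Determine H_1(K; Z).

H_1 = Z_2.

K has 6 vertices, 15 edges, 10 triangles.
rank ∂_1 = 5, rank ∂_2 = 10 ⇒ b_1 = 15 − 5 − 10 = 0; ∂_2 has invariant factor(s) [2] giving torsion. So H_1 = Z_2.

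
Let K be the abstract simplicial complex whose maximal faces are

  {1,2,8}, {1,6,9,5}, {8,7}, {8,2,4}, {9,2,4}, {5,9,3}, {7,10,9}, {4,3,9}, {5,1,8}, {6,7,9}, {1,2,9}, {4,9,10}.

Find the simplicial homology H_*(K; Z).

H_0 = Z,  H_1 = Z,  H_2 = 0,  H_3 = 0.

We work with the vertex ordering 1 < 2 < 3 < 4 < 5 < 6 < 7 < 8 < 9 < 10. The simplices of K, each written with vertices in increasing order, are:

  0-simplices (10): [1], [2], [3], [4], [5], [6], [7], [8], [9], [10]
  1-simplices (23): (23 of them)
  2-simplices (14): [1,2,8], [1,2,9], [1,5,6], [1,5,8], [1,5,9], [1,6,9], [2,4,8], [2,4,9], [3,4,9], [3,5,9], [4,9,10], [5,6,9], [6,7,9], [7,9,10]
  3-simplices (1): [1,5,6,9]

so the chain groups are C_0 ≅ Z^10, C_1 ≅ Z^23, C_2 ≅ Z^14, C_3 ≅ Z^1.

∂_1: C_1 → C_0 sends each edge [p,q] (with p < q) to q − p. For instance
  ∂[3,5] = [5] − [3].
The 10×23 boundary matrix has rank 9 and Smith normal form diag(1,1,1,1,1,1,1,1,1).

Boundary ∂_2: C_2 → C_1 acts by ∂[p,q,r] = [q,r] − [p,r] + [p,q]. For instance
  ∂[1,2,8] = [2,8] − [1,8] + [1,2],
  ∂[1,5,6] = [5,6] − [1,6] + [1,5].
The resulting 23×14 matrix has rank 13, and its Smith normal form has invariant factors (1,1,1,1,1,1,1,1,1,1,1,1,1).

Boundary ∂_3: C_3 → C_2 sends each 3-simplex σ to the alternating sum Σ_i (−1)^i (σ with its i-th vertex removed). For instance
  ∂[1,5,6,9] = [5,6,9] − [1,6,9] + [1,5,9] − [1,5,6].
This gives a 14×1 integer matrix of rank 1; reducing to Smith normal form yields diagonal entries (1).

Reading off H_k = ker ∂_k / im ∂_{k+1}:

  H_0: rank C_0 − rank ∂_1 = 10 − 9 = 1, and the invariant factors of ∂_1 are all 1, so H_0 ≅ Z.
  H_1: rank ker ∂_1 − rank ∂_2 = (23 − 9) − 13 = 1, and the invariant factors of ∂_2 are all 1, so H_1 ≅ Z.
  H_2: rank ker ∂_2 − rank ∂_3 = (14 − 13) − 1 = 0, and the invariant factors of ∂_3 are all 1, so H_2 ≅ 0.
  H_3: rank ker ∂_3 − rank ∂_4 = (1 − 1) − 0 = 0, and there is no ∂_4, so H_3 ≅ 0.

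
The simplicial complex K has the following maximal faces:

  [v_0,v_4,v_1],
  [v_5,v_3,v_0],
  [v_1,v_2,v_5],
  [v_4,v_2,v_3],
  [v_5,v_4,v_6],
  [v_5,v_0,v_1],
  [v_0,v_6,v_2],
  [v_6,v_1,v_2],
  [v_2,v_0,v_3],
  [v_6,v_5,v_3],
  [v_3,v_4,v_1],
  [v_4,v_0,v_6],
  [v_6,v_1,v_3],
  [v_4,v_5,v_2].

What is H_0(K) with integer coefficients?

H_0 = Z.

Order the vertices as v_0 < v_1 < v_2 < v_3 < v_4 < v_5 < v_6. Listing each simplex with vertices in this order, K has dimension 2 with simplices:

  0-simplices (7): [v_0], [v_1], [v_2], [v_3], [v_4], [v_5], [v_6]
  1-simplices (21): (21 of them)
  2-simplices (14): (14 of them)

giving chain groups C_0 ≅ Z^7, C_1 ≅ Z^21, C_2 ≅ Z^14.

∂_1: C_1 → C_0 maps an edge to its endpoints' difference, ∂[p,q] = q − p.
The resulting 7×21 matrix has rank 6, and its Smith normal form has invariant factors (1,1,1,1,1,1).

∂_2: C_2 → C_1 acts by ∂[p,q,r] = [q,r] − [p,r] + [p,q]. For instance
  ∂[v_0,v_3,v_5] = [v_3,v_5] − [v_0,v_5] + [v_0,v_3],
  ∂[v_0,v_2,v_3] = [v_2,v_3] − [v_0,v_3] + [v_0,v_2].
The resulting 21×14 matrix has rank 13, and its Smith normal form has invariant factors (1,1,1,1,1,1,1,1,1,1,1,1,1).

Reading off H_k = ker ∂_k / im ∂_{k+1}:

  H_0: rank C_0 − rank ∂_1 = 7 − 6 = 1, and the invariant factors of ∂_1 are all 1, so H_0 ≅ Z.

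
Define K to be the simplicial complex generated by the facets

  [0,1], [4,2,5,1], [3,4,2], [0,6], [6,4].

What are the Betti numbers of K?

Take the total order 0 < 1 < 2 < 3 < 4 < 5 < 6 on the vertex set. Then K (dimension 3) consists of the simplices:

  0-simplices (7): [0], [1], [2], [3], [4], [5], [6]
  1-simplices (11): [0,1], [0,6], [1,2], [1,4], [1,5], [2,3], [2,4], [2,5], [3,4], [4,5], [4,6]
  2-simplices (5): [1,2,4], [1,2,5], [1,4,5], [2,3,4], [2,4,5]
  3-simplices (1): [1,2,4,5]

Hence C_0 ≅ Z^7, C_1 ≅ Z^11, C_2 ≅ Z^5, C_3 ≅ Z^1.

∂_1: C_1 → C_0 is given by ∂[p,q] = [q] − [p]. For instance
  ∂[1,5] = [5] − [1].
The resulting 7×11 matrix has rank 6, and its Smith normal form has invariant factors (1,1,1,1,1,1).

The boundary map ∂_2: C_2 → C_1 acts by ∂[p,q,r] = [q,r] − [p,r] + [p,q]. For instance
  ∂[2,3,4] = [3,4] − [2,4] + [2,3],
  ∂[1,2,4] = [2,4] − [1,4] + [1,2].
The resulting 11×5 matrix has rank 4, and its Smith normal form has invariant factors (1,1,1,1).

Boundary ∂_3: C_3 → C_2 sends each 3-simplex σ to the alternating sum Σ_i (−1)^i (σ with its i-th vertex removed). For instance
  ∂[1,2,4,5] = [2,4,5] − [1,4,5] + [1,2,5] − [1,2,4].
The 5×1 boundary matrix has rank 1 and Smith normal form diag(1).

Now H_k = ker ∂_k / im ∂_{k+1}, so:

  H_0: rank C_0 − rank ∂_1 = 7 − 6 = 1, and the invariant factors of ∂_1 are all 1, so H_0 ≅ Z.
  H_1: rank ker ∂_1 − rank ∂_2 = (11 − 6) − 4 = 1, and the invariant factors of ∂_2 are all 1, so H_1 ≅ Z.
  H_2: rank ker ∂_2 − rank ∂_3 = (5 − 4) − 1 = 0, and the invariant factors of ∂_3 are all 1, so H_2 ≅ 0.
  H_3: rank ker ∂_3 − rank ∂_4 = (1 − 1) − 0 = 0, and there is no ∂_4, so H_3 ≅ 0.

Hence the Betti numbers are b_0 = 1, b_1 = 1, b_2 = 0, b_3 = 0.

b_0 = 1, b_1 = 1, b_2 = 0, b_3 = 0.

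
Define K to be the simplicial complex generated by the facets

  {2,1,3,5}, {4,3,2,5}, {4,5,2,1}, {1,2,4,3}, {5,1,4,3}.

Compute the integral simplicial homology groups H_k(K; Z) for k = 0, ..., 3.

Order the vertices as 1 < 2 < 3 < 4 < 5. Listing each simplex with vertices in this order, K has dimension 3 with simplices:

  0-simplices (5): [1], [2], [3], [4], [5]
  1-simplices (10): [1,2], [1,3], [1,4], [1,5], [2,3], [2,4], [2,5], [3,4], [3,5], [4,5]
  2-simplices (10): [1,2,3], [1,2,4], [1,2,5], [1,3,4], [1,3,5], [1,4,5], [2,3,4], [2,3,5], [2,4,5], [3,4,5]
  3-simplices (5): [1,2,3,4], [1,2,3,5], [1,2,4,5], [1,3,4,5], [2,3,4,5]

giving chain groups C_0 ≅ Z^5, C_1 ≅ Z^10, C_2 ≅ Z^10, C_3 ≅ Z^5.

∂_1: C_1 → C_0 sends each edge [p,q] (with p < q) to q − p.
As a 5×10 matrix over Z this has rank 4, with invariant factors (1,1,1,1).

Boundary ∂_2: C_2 → C_1 sends each 2-simplex [p,q,r] to [q,r] − [p,r] + [p,q]. For instance
  ∂[1,2,3] = [2,3] − [1,3] + [1,2],
  ∂[2,3,4] = [3,4] − [2,4] + [2,3].
As a 10×10 matrix over Z this has rank 6, with invariant factors (1,1,1,1,1,1).

Boundary ∂_3: C_3 → C_2 sends each 3-simplex σ to the alternating sum Σ_i (−1)^i (σ with its i-th vertex removed). For instance
  ∂[2,3,4,5] = [3,4,5] − [2,4,5] + [2,3,5] − [2,3,4],
  ∂[1,3,4,5] = [3,4,5] − [1,4,5] + [1,3,5] − [1,3,4].
As a 10×5 matrix over Z this has rank 4, with invariant factors (1,1,1,1).

Now H_k = ker ∂_k / im ∂_{k+1}, so:

  H_0: rank C_0 − rank ∂_1 = 5 − 4 = 1, and the invariant factors of ∂_1 are all 1, so H_0 ≅ Z.
  H_1: rank ker ∂_1 − rank ∂_2 = (10 − 4) − 6 = 0, and the invariant factors of ∂_2 are all 1, so H_1 ≅ 0.
  H_2: rank ker ∂_2 − rank ∂_3 = (10 − 6) − 4 = 0, and the invariant factors of ∂_3 are all 1, so H_2 ≅ 0.
  H_3: rank ker ∂_3 − rank ∂_4 = (5 − 4) − 0 = 1, and there is no ∂_4, so H_3 ≅ Z.

H_0 ≅ Z,  H_1 = 0,  H_2 = 0,  H_3 ≅ Z.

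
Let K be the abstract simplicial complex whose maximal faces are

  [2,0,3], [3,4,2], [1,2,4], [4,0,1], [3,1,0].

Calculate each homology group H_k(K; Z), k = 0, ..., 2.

Fix the vertex order 0 < 1 < 2 < 3 < 4 and write every simplex with vertices in increasing order. Then dim K = 2 and the simplices of K are:

  0-simplices (5): [0], [1], [2], [3], [4]
  1-simplices (10): [0,1], [0,2], [0,3], [0,4], [1,2], [1,3], [1,4], [2,3], [2,4], [3,4]
  2-simplices (5): [0,1,3], [0,1,4], [0,2,3], [1,2,4], [2,3,4]

Hence C_0 ≅ Z^5, C_1 ≅ Z^10, C_2 ≅ Z^5.

The boundary map ∂_1: C_1 → C_0 maps an edge to its endpoints' difference, ∂[p,q] = q − p.
As a 5×10 matrix over Z this has rank 4, with invariant factors (1,1,1,1).

Boundary ∂_2: C_2 → C_1 sends each 2-simplex [p,q,r] to [q,r] − [p,r] + [p,q]. For instance
  ∂[0,1,4] = [1,4] − [0,4] + [0,1],
  ∂[0,1,3] = [1,3] − [0,3] + [0,1].
The 10×5 boundary matrix has rank 5 and Smith normal form diag(1,1,1,1,1).

From H_k ≅ ker(∂_k) / im(∂_{k+1}) we obtain:

  H_0: rank C_0 − rank ∂_1 = 5 − 4 = 1, and the invariant factors of ∂_1 are all 1, so H_0 = Z.
  H_1: rank ker ∂_1 − rank ∂_2 = (10 − 4) − 5 = 1, and the invariant factors of ∂_2 are all 1, so H_1 = Z.
  H_2: rank ker ∂_2 − rank ∂_3 = (5 − 5) − 0 = 0, and there is no ∂_3, so H_2 = 0.

As a check, the Euler characteristic is 5 − 10 + 5 = 0, which agrees with 1 − 1 + 0 = 0.

H_0 = Z,  H_1 = Z,  H_2 = 0.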